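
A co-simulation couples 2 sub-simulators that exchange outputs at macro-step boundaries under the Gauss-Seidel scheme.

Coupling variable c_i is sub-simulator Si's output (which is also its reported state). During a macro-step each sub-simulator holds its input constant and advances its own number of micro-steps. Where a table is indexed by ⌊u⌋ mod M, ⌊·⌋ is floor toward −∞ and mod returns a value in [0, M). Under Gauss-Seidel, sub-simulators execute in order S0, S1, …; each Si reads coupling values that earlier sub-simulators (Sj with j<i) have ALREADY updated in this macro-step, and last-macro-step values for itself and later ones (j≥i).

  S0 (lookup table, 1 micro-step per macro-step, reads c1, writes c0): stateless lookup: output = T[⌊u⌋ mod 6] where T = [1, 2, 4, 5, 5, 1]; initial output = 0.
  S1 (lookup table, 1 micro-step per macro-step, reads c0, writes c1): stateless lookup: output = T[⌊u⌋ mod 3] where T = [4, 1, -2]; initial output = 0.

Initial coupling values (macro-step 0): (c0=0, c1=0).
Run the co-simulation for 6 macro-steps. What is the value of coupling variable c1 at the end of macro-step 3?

c1 at macro-step 3 = -2

macro 1: S0 reads c1=0 → after 1×micro: 1; S1 reads c0=1 → after 1×micro: 1 ⇒ (c0=1, c1=1)
macro 2: S0 reads c1=1 → after 1×micro: 2; S1 reads c0=2 → after 1×micro: -2 ⇒ (c0=2, c1=-2)
macro 3: S0 reads c1=-2 → after 1×micro: 5; S1 reads c0=5 → after 1×micro: -2 ⇒ (c0=5, c1=-2)
macro 4: S0 reads c1=-2 → after 1×micro: 5; S1 reads c0=5 → after 1×micro: -2 ⇒ (c0=5, c1=-2)
macro 5: S0 reads c1=-2 → after 1×micro: 5; S1 reads c0=5 → after 1×micro: -2 ⇒ (c0=5, c1=-2)
macro 6: S0 reads c1=-2 → after 1×micro: 5; S1 reads c0=5 → after 1×micro: -2 ⇒ (c0=5, c1=-2)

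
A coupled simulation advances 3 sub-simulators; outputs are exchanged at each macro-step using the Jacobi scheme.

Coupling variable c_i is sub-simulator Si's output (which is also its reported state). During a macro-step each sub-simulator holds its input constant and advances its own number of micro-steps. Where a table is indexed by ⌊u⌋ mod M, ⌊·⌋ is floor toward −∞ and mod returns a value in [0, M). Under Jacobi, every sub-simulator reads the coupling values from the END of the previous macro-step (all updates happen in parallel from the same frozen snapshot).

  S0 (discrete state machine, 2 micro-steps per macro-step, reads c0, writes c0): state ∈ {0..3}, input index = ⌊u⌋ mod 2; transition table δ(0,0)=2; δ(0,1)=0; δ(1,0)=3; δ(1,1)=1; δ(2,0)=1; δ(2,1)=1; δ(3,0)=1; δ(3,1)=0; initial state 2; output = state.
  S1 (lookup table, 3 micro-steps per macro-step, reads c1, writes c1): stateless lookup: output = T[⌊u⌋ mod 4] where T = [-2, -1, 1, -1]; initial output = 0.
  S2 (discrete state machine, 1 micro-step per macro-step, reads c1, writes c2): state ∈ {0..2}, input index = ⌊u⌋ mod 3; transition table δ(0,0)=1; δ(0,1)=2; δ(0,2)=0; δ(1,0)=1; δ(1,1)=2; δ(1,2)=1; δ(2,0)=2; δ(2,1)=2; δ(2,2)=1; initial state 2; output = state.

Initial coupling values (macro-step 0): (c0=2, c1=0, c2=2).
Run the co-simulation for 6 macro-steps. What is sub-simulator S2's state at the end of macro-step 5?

S2 state at macro-step 5 = 1

macro 1: S0 reads c0=2 → after 2×micro: 3; S1 reads c1=0 → after 3×micro: -2; S2 reads c1=0 → after 1×micro: 2 ⇒ (c0=3, c1=-2, c2=2)
macro 2: S0 reads c0=3 → after 2×micro: 0; S1 reads c1=-2 → after 3×micro: 1; S2 reads c1=-2 → after 1×micro: 2 ⇒ (c0=0, c1=1, c2=2)
macro 3: S0 reads c0=0 → after 2×micro: 1; S1 reads c1=1 → after 3×micro: -1; S2 reads c1=1 → after 1×micro: 2 ⇒ (c0=1, c1=-1, c2=2)
macro 4: S0 reads c0=1 → after 2×micro: 1; S1 reads c1=-1 → after 3×micro: -1; S2 reads c1=-1 → after 1×micro: 1 ⇒ (c0=1, c1=-1, c2=1)
macro 5: S0 reads c0=1 → after 2×micro: 1; S1 reads c1=-1 → after 3×micro: -1; S2 reads c1=-1 → after 1×micro: 1 ⇒ (c0=1, c1=-1, c2=1)
macro 6: S0 reads c0=1 → after 2×micro: 1; S1 reads c1=-1 → after 3×micro: -1; S2 reads c1=-1 → after 1×micro: 1 ⇒ (c0=1, c1=-1, c2=1)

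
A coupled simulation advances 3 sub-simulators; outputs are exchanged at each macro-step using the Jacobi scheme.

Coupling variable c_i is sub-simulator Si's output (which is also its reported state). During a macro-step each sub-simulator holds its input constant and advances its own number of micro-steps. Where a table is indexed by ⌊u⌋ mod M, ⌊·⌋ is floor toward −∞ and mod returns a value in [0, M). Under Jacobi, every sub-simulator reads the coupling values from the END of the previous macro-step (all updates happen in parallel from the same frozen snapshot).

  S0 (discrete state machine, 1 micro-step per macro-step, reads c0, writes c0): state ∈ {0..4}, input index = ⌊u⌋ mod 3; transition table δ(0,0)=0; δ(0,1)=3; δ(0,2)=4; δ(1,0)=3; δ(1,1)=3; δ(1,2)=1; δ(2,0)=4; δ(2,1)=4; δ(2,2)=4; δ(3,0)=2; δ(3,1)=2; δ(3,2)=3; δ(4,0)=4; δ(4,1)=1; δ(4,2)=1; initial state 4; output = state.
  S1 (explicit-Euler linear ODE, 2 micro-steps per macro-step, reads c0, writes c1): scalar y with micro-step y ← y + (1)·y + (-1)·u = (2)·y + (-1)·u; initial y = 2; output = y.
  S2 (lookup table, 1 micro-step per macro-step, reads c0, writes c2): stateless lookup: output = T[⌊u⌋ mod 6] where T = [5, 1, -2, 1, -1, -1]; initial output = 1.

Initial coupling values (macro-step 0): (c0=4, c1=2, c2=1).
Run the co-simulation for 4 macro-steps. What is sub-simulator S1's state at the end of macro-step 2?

macro 1: S0 reads c0=4 → after 1×micro: 1; S1 reads c0=4 → after 2×micro: -4; S2 reads c0=4 → after 1×micro: -1 ⇒ (c0=1, c1=-4, c2=-1)
macro 2: S0 reads c0=1 → after 1×micro: 3; S1 reads c0=1 → after 2×micro: -19; S2 reads c0=1 → after 1×micro: 1 ⇒ (c0=3, c1=-19, c2=1)
macro 3: S0 reads c0=3 → after 1×micro: 2; S1 reads c0=3 → after 2×micro: -85; S2 reads c0=3 → after 1×micro: 1 ⇒ (c0=2, c1=-85, c2=1)
macro 4: S0 reads c0=2 → after 1×micro: 4; S1 reads c0=2 → after 2×micro: -346; S2 reads c0=2 → after 1×micro: -2 ⇒ (c0=4, c1=-346, c2=-2)

S1 state at macro-step 2 = -19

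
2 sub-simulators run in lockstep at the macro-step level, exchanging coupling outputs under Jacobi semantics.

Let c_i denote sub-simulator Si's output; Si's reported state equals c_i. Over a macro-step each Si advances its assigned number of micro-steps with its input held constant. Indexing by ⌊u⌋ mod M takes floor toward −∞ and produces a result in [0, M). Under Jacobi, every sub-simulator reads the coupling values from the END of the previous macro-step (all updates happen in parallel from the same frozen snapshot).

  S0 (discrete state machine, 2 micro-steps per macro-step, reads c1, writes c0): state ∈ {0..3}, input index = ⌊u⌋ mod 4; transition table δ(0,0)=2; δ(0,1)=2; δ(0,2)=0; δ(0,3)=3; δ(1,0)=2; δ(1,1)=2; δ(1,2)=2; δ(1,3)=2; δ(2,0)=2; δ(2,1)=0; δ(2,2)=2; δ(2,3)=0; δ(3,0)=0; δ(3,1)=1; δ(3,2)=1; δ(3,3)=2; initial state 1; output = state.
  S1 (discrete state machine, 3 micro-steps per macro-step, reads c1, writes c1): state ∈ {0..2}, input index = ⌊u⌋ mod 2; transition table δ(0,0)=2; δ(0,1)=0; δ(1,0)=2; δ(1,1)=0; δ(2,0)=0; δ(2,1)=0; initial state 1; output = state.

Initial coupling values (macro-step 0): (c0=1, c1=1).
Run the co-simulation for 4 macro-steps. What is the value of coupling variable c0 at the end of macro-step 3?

c0 at macro-step 3 = 2

macro 1: S0 reads c1=1 → after 2×micro: 0; S1 reads c1=1 → after 3×micro: 0 ⇒ (c0=0, c1=0)
macro 2: S0 reads c1=0 → after 2×micro: 2; S1 reads c1=0 → after 3×micro: 2 ⇒ (c0=2, c1=2)
macro 3: S0 reads c1=2 → after 2×micro: 2; S1 reads c1=2 → after 3×micro: 0 ⇒ (c0=2, c1=0)
macro 4: S0 reads c1=0 → after 2×micro: 2; S1 reads c1=0 → after 3×micro: 2 ⇒ (c0=2, c1=2)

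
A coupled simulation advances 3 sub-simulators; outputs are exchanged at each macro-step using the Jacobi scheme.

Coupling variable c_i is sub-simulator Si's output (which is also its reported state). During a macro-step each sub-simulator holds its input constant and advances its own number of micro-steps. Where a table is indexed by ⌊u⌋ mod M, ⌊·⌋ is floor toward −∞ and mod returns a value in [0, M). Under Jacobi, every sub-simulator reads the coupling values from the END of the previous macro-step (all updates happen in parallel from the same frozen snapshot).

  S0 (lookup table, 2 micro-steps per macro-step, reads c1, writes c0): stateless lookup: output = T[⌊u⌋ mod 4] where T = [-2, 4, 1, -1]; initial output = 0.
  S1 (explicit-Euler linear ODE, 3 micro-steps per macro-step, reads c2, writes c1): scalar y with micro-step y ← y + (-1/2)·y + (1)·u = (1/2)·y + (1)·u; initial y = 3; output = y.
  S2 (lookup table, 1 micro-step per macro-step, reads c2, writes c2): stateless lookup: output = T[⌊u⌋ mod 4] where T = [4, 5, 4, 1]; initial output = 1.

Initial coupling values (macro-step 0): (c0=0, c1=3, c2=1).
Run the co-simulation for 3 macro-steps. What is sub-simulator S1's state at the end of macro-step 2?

S1 state at macro-step 2 = 577/64

macro 1: S0 reads c1=3 → after 2×micro: -1; S1 reads c2=1 → after 3×micro: 17/8; S2 reads c2=1 → after 1×micro: 5 ⇒ (c0=-1, c1=17/8, c2=5)
macro 2: S0 reads c1=17/8 → after 2×micro: 1; S1 reads c2=5 → after 3×micro: 577/64; S2 reads c2=5 → after 1×micro: 5 ⇒ (c0=1, c1=577/64, c2=5)
macro 3: S0 reads c1=577/64 → after 2×micro: 4; S1 reads c2=5 → after 3×micro: 5057/512; S2 reads c2=5 → after 1×micro: 5 ⇒ (c0=4, c1=5057/512, c2=5)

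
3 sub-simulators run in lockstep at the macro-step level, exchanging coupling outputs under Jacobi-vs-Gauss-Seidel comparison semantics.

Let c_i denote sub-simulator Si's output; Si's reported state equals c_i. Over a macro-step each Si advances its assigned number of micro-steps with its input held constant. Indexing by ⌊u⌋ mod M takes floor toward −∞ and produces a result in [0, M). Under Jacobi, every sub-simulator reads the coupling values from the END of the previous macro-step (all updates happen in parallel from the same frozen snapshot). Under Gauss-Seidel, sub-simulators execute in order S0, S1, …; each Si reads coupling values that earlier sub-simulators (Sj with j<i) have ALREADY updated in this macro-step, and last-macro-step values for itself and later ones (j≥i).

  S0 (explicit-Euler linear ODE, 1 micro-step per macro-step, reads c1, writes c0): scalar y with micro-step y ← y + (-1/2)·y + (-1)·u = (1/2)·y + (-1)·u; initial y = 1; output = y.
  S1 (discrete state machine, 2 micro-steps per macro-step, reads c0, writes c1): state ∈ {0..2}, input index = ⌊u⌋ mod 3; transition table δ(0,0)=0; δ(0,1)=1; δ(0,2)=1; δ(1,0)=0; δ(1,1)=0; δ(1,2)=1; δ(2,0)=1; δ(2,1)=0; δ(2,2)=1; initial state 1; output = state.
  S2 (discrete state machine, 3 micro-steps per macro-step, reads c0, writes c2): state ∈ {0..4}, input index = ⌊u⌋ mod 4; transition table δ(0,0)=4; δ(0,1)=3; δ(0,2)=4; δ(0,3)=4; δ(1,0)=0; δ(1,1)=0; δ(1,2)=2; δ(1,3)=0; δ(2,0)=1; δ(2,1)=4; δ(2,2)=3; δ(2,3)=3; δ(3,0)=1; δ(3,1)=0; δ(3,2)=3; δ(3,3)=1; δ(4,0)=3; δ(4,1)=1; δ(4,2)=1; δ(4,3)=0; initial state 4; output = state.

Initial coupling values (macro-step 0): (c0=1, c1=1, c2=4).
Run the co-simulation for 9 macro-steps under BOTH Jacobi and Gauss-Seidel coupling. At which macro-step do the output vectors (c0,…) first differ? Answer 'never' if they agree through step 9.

first divergence at macro-step: 1

[Jacobi] macro 1: S0 reads c1=1 → after 1×micro: -1/2; S1 reads c0=1 → after 2×micro: 1; S2 reads c0=1 → after 3×micro: 3 ⇒ (c0=-1/2, c1=1, c2=3)
[Jacobi] macro 2: S0 reads c1=1 → after 1×micro: -5/4; S1 reads c0=-1/2 → after 2×micro: 1; S2 reads c0=-1/2 → after 3×micro: 4 ⇒ (c0=-5/4, c1=1, c2=4)
[Jacobi] macro 3: S0 reads c1=1 → after 1×micro: -13/8; S1 reads c0=-5/4 → after 2×micro: 1; S2 reads c0=-5/4 → after 3×micro: 3 ⇒ (c0=-13/8, c1=1, c2=3)
[Jacobi] macro 4: S0 reads c1=1 → after 1×micro: -29/16; S1 reads c0=-13/8 → after 2×micro: 1; S2 reads c0=-13/8 → after 3×micro: 3 ⇒ (c0=-29/16, c1=1, c2=3)
[Jacobi] macro 5: S0 reads c1=1 → after 1×micro: -61/32; S1 reads c0=-29/16 → after 2×micro: 1; S2 reads c0=-29/16 → after 3×micro: 3 ⇒ (c0=-61/32, c1=1, c2=3)
[Jacobi] macro 6: S0 reads c1=1 → after 1×micro: -125/64; S1 reads c0=-61/32 → after 2×micro: 1; S2 reads c0=-61/32 → after 3×micro: 3 ⇒ (c0=-125/64, c1=1, c2=3)
[Jacobi] macro 7: S0 reads c1=1 → after 1×micro: -253/128; S1 reads c0=-125/64 → after 2×micro: 1; S2 reads c0=-125/64 → after 3×micro: 3 ⇒ (c0=-253/128, c1=1, c2=3)
[Jacobi] macro 8: S0 reads c1=1 → after 1×micro: -509/256; S1 reads c0=-253/128 → after 2×micro: 1; S2 reads c0=-253/128 → after 3×micro: 3 ⇒ (c0=-509/256, c1=1, c2=3)
[Jacobi] macro 9: S0 reads c1=1 → after 1×micro: -1021/512; S1 reads c0=-509/256 → after 2×micro: 1; S2 reads c0=-509/256 → after 3×micro: 3 ⇒ (c0=-1021/512, c1=1, c2=3)
[Gauss-Seidel] macro 1: S0 reads c1=1 → after 1×micro: -1/2; S1 reads c0=-1/2 → after 2×micro: 1; S2 reads c0=-1/2 → after 3×micro: 0 ⇒ (c0=-1/2, c1=1, c2=0)
[Gauss-Seidel] macro 2: S0 reads c1=1 → after 1×micro: -5/4; S1 reads c0=-5/4 → after 2×micro: 1; S2 reads c0=-5/4 → after 3×micro: 2 ⇒ (c0=-5/4, c1=1, c2=2)
[Gauss-Seidel] macro 3: S0 reads c1=1 → after 1×micro: -13/8; S1 reads c0=-13/8 → after 2×micro: 1; S2 reads c0=-13/8 → after 3×micro: 3 ⇒ (c0=-13/8, c1=1, c2=3)
[Gauss-Seidel] macro 4: S0 reads c1=1 → after 1×micro: -29/16; S1 reads c0=-29/16 → after 2×micro: 1; S2 reads c0=-29/16 → after 3×micro: 3 ⇒ (c0=-29/16, c1=1, c2=3)
[Gauss-Seidel] macro 5: S0 reads c1=1 → after 1×micro: -61/32; S1 reads c0=-61/32 → after 2×micro: 1; S2 reads c0=-61/32 → after 3×micro: 3 ⇒ (c0=-61/32, c1=1, c2=3)
[Gauss-Seidel] macro 6: S0 reads c1=1 → after 1×micro: -125/64; S1 reads c0=-125/64 → after 2×micro: 1; S2 reads c0=-125/64 → after 3×micro: 3 ⇒ (c0=-125/64, c1=1, c2=3)
[Gauss-Seidel] macro 7: S0 reads c1=1 → after 1×micro: -253/128; S1 reads c0=-253/128 → after 2×micro: 1; S2 reads c0=-253/128 → after 3×micro: 3 ⇒ (c0=-253/128, c1=1, c2=3)
[Gauss-Seidel] macro 8: S0 reads c1=1 → after 1×micro: -509/256; S1 reads c0=-509/256 → after 2×micro: 1; S2 reads c0=-509/256 → after 3×micro: 3 ⇒ (c0=-509/256, c1=1, c2=3)
[Gauss-Seidel] macro 9: S0 reads c1=1 → after 1×micro: -1021/512; S1 reads c0=-1021/512 → after 2×micro: 1; S2 reads c0=-1021/512 → after 3×micro: 3 ⇒ (c0=-1021/512, c1=1, c2=3)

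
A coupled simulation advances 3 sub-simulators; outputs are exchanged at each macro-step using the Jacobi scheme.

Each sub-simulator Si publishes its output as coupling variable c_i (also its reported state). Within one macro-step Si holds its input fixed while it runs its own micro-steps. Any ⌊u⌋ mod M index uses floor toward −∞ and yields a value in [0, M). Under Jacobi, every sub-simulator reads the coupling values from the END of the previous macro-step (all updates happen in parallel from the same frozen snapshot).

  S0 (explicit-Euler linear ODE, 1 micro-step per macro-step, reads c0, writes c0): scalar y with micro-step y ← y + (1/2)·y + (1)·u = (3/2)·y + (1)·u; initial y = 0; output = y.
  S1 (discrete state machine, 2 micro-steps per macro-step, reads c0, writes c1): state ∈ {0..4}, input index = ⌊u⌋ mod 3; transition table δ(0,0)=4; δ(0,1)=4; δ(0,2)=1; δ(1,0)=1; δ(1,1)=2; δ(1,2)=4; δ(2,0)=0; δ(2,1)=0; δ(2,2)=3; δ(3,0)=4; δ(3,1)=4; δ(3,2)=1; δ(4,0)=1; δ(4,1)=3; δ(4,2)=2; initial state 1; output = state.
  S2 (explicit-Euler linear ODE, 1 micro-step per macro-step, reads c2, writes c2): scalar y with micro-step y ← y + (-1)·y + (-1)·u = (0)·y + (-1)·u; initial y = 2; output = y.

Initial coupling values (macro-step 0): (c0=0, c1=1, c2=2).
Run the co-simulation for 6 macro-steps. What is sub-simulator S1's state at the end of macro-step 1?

macro 1: S0 reads c0=0 → after 1×micro: 0; S1 reads c0=0 → after 2×micro: 1; S2 reads c2=2 → after 1×micro: -2 ⇒ (c0=0, c1=1, c2=-2)
macro 2: S0 reads c0=0 → after 1×micro: 0; S1 reads c0=0 → after 2×micro: 1; S2 reads c2=-2 → after 1×micro: 2 ⇒ (c0=0, c1=1, c2=2)
macro 3: S0 reads c0=0 → after 1×micro: 0; S1 reads c0=0 → after 2×micro: 1; S2 reads c2=2 → after 1×micro: -2 ⇒ (c0=0, c1=1, c2=-2)
macro 4: S0 reads c0=0 → after 1×micro: 0; S1 reads c0=0 → after 2×micro: 1; S2 reads c2=-2 → after 1×micro: 2 ⇒ (c0=0, c1=1, c2=2)
macro 5: S0 reads c0=0 → after 1×micro: 0; S1 reads c0=0 → after 2×micro: 1; S2 reads c2=2 → after 1×micro: -2 ⇒ (c0=0, c1=1, c2=-2)
macro 6: S0 reads c0=0 → after 1×micro: 0; S1 reads c0=0 → after 2×micro: 1; S2 reads c2=-2 → after 1×micro: 2 ⇒ (c0=0, c1=1, c2=2)

S1 state at macro-step 1 = 1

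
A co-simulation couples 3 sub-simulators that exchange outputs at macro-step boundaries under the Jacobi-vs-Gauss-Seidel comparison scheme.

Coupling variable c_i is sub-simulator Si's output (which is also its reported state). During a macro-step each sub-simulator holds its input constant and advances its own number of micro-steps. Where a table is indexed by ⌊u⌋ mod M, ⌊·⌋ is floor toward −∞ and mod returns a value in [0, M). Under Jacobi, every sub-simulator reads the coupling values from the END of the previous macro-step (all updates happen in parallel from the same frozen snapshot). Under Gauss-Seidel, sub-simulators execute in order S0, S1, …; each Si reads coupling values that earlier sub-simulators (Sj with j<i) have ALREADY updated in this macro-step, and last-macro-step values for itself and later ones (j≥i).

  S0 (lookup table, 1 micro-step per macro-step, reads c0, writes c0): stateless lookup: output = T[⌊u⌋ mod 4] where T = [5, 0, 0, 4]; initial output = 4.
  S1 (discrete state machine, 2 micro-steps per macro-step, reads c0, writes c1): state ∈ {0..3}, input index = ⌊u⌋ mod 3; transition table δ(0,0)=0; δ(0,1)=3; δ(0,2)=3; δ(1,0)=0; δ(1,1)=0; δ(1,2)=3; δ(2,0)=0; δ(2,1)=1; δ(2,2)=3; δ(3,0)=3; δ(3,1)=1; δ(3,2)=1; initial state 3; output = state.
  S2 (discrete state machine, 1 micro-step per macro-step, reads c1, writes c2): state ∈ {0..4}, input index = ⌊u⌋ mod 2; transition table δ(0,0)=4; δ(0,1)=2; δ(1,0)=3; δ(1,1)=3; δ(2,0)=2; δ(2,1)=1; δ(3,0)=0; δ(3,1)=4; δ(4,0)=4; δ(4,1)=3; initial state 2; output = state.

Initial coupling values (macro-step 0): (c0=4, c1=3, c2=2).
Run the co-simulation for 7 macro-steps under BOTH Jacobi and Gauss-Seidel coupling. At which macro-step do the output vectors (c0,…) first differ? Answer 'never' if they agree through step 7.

first divergence at macro-step: 1

[Jacobi] macro 1: S0 reads c0=4 → after 1×micro: 5; S1 reads c0=4 → after 2×micro: 0; S2 reads c1=3 → after 1×micro: 1 ⇒ (c0=5, c1=0, c2=1)
[Jacobi] macro 2: S0 reads c0=5 → after 1×micro: 0; S1 reads c0=5 → after 2×micro: 1; S2 reads c1=0 → after 1×micro: 3 ⇒ (c0=0, c1=1, c2=3)
[Jacobi] macro 3: S0 reads c0=0 → after 1×micro: 5; S1 reads c0=0 → after 2×micro: 0; S2 reads c1=1 → after 1×micro: 4 ⇒ (c0=5, c1=0, c2=4)
[Jacobi] macro 4: S0 reads c0=5 → after 1×micro: 0; S1 reads c0=5 → after 2×micro: 1; S2 reads c1=0 → after 1×micro: 4 ⇒ (c0=0, c1=1, c2=4)
[Jacobi] macro 5: S0 reads c0=0 → after 1×micro: 5; S1 reads c0=0 → after 2×micro: 0; S2 reads c1=1 → after 1×micro: 3 ⇒ (c0=5, c1=0, c2=3)
[Jacobi] macro 6: S0 reads c0=5 → after 1×micro: 0; S1 reads c0=5 → after 2×micro: 1; S2 reads c1=0 → after 1×micro: 0 ⇒ (c0=0, c1=1, c2=0)
[Jacobi] macro 7: S0 reads c0=0 → after 1×micro: 5; S1 reads c0=0 → after 2×micro: 0; S2 reads c1=1 → after 1×micro: 2 ⇒ (c0=5, c1=0, c2=2)
[Gauss-Seidel] macro 1: S0 reads c0=4 → after 1×micro: 5; S1 reads c0=5 → after 2×micro: 3; S2 reads c1=3 → after 1×micro: 1 ⇒ (c0=5, c1=3, c2=1)
[Gauss-Seidel] macro 2: S0 reads c0=5 → after 1×micro: 0; S1 reads c0=0 → after 2×micro: 3; S2 reads c1=3 → after 1×micro: 3 ⇒ (c0=0, c1=3, c2=3)
[Gauss-Seidel] macro 3: S0 reads c0=0 → after 1×micro: 5; S1 reads c0=5 → after 2×micro: 3; S2 reads c1=3 → after 1×micro: 4 ⇒ (c0=5, c1=3, c2=4)
[Gauss-Seidel] macro 4: S0 reads c0=5 → after 1×micro: 0; S1 reads c0=0 → after 2×micro: 3; S2 reads c1=3 → after 1×micro: 3 ⇒ (c0=0, c1=3, c2=3)
[Gauss-Seidel] macro 5: S0 reads c0=0 → after 1×micro: 5; S1 reads c0=5 → after 2×micro: 3; S2 reads c1=3 → after 1×micro: 4 ⇒ (c0=5, c1=3, c2=4)
[Gauss-Seidel] macro 6: S0 reads c0=5 → after 1×micro: 0; S1 reads c0=0 → after 2×micro: 3; S2 reads c1=3 → after 1×micro: 3 ⇒ (c0=0, c1=3, c2=3)
[Gauss-Seidel] macro 7: S0 reads c0=0 → after 1×micro: 5; S1 reads c0=5 → after 2×micro: 3; S2 reads c1=3 → after 1×micro: 4 ⇒ (c0=5, c1=3, c2=4)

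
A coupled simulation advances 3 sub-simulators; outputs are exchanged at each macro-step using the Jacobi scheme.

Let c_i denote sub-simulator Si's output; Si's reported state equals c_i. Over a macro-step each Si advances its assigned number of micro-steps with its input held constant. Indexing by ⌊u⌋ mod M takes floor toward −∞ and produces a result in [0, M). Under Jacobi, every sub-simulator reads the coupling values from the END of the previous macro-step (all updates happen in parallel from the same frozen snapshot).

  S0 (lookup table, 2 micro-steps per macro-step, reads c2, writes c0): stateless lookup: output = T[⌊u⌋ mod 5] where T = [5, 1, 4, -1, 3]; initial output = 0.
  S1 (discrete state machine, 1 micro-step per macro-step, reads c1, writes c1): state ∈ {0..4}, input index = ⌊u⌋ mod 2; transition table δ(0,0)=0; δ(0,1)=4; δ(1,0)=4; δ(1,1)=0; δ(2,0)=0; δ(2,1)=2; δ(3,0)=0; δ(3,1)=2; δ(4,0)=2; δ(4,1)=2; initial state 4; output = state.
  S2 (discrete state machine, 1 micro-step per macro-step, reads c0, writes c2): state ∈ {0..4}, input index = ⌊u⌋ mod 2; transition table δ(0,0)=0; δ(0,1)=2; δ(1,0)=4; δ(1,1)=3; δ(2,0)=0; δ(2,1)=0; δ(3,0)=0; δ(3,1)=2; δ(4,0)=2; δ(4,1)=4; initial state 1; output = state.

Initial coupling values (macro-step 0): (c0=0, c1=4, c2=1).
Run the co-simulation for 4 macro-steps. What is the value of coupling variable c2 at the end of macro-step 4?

c2 at macro-step 4 = 4

macro 1: S0 reads c2=1 → after 2×micro: 1; S1 reads c1=4 → after 1×micro: 2; S2 reads c0=0 → after 1×micro: 4 ⇒ (c0=1, c1=2, c2=4)
macro 2: S0 reads c2=4 → after 2×micro: 3; S1 reads c1=2 → after 1×micro: 0; S2 reads c0=1 → after 1×micro: 4 ⇒ (c0=3, c1=0, c2=4)
macro 3: S0 reads c2=4 → after 2×micro: 3; S1 reads c1=0 → after 1×micro: 0; S2 reads c0=3 → after 1×micro: 4 ⇒ (c0=3, c1=0, c2=4)
macro 4: S0 reads c2=4 → after 2×micro: 3; S1 reads c1=0 → after 1×micro: 0; S2 reads c0=3 → after 1×micro: 4 ⇒ (c0=3, c1=0, c2=4)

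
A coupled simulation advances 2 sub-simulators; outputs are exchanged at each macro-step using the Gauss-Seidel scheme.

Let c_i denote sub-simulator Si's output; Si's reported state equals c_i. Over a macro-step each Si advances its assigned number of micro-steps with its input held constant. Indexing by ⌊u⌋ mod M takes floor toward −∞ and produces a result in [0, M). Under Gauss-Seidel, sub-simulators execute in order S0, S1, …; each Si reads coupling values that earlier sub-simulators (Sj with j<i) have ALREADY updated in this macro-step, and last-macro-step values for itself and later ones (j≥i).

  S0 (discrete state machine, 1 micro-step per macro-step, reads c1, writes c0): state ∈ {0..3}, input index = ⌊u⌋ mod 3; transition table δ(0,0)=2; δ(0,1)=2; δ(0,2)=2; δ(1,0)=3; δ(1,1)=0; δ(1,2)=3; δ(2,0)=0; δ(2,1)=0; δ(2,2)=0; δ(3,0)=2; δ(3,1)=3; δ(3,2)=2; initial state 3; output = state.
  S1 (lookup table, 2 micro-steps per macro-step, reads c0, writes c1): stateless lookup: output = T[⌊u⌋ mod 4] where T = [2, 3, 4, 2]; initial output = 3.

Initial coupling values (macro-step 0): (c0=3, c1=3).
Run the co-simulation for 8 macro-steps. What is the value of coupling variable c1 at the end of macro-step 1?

c1 at macro-step 1 = 4

macro 1: S0 reads c1=3 → after 1×micro: 2; S1 reads c0=2 → after 2×micro: 4 ⇒ (c0=2, c1=4)
macro 2: S0 reads c1=4 → after 1×micro: 0; S1 reads c0=0 → after 2×micro: 2 ⇒ (c0=0, c1=2)
macro 3: S0 reads c1=2 → after 1×micro: 2; S1 reads c0=2 → after 2×micro: 4 ⇒ (c0=2, c1=4)
macro 4: S0 reads c1=4 → after 1×micro: 0; S1 reads c0=0 → after 2×micro: 2 ⇒ (c0=0, c1=2)
macro 5: S0 reads c1=2 → after 1×micro: 2; S1 reads c0=2 → after 2×micro: 4 ⇒ (c0=2, c1=4)
macro 6: S0 reads c1=4 → after 1×micro: 0; S1 reads c0=0 → after 2×micro: 2 ⇒ (c0=0, c1=2)
macro 7: S0 reads c1=2 → after 1×micro: 2; S1 reads c0=2 → after 2×micro: 4 ⇒ (c0=2, c1=4)
macro 8: S0 reads c1=4 → after 1×micro: 0; S1 reads c0=0 → after 2×micro: 2 ⇒ (c0=0, c1=2)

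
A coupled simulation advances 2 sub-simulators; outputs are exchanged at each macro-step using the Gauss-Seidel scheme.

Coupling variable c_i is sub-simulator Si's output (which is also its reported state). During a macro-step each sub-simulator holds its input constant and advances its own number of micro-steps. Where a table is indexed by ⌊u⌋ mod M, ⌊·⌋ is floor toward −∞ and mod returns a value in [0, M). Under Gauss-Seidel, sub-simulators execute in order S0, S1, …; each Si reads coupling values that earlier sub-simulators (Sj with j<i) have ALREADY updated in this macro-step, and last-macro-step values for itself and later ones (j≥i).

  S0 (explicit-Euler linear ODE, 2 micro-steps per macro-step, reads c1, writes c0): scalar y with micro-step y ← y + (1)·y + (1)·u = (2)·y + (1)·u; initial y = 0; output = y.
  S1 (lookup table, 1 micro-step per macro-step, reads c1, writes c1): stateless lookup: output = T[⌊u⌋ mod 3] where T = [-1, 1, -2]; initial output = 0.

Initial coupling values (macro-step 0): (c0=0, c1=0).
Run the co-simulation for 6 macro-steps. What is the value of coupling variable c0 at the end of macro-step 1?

macro 1: S0 reads c1=0 → after 2×micro: 0; S1 reads c1=0 → after 1×micro: -1 ⇒ (c0=0, c1=-1)
macro 2: S0 reads c1=-1 → after 2×micro: -3; S1 reads c1=-1 → after 1×micro: -2 ⇒ (c0=-3, c1=-2)
macro 3: S0 reads c1=-2 → after 2×micro: -18; S1 reads c1=-2 → after 1×micro: 1 ⇒ (c0=-18, c1=1)
macro 4: S0 reads c1=1 → after 2×micro: -69; S1 reads c1=1 → after 1×micro: 1 ⇒ (c0=-69, c1=1)
macro 5: S0 reads c1=1 → after 2×micro: -273; S1 reads c1=1 → after 1×micro: 1 ⇒ (c0=-273, c1=1)
macro 6: S0 reads c1=1 → after 2×micro: -1089; S1 reads c1=1 → after 1×micro: 1 ⇒ (c0=-1089, c1=1)

c0 at macro-step 1 = 0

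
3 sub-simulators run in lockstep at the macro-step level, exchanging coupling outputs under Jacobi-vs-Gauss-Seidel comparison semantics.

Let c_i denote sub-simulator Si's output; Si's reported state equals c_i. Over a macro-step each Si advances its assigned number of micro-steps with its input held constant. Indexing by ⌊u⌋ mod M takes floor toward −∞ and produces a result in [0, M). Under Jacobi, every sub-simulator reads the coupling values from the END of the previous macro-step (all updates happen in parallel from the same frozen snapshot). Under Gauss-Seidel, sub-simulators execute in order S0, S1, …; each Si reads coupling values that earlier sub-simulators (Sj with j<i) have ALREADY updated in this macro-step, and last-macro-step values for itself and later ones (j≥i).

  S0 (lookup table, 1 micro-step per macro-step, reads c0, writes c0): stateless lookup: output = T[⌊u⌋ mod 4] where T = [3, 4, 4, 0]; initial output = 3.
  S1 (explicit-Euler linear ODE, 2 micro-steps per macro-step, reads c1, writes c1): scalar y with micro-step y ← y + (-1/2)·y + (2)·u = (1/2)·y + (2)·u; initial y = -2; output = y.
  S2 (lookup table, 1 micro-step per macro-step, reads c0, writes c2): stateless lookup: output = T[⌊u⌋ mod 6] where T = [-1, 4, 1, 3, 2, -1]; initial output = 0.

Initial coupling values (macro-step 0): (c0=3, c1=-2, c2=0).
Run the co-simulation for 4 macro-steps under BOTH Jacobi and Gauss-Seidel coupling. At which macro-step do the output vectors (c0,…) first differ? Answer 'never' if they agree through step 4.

first divergence at macro-step: 1

[Jacobi] macro 1: S0 reads c0=3 → after 1×micro: 0; S1 reads c1=-2 → after 2×micro: -13/2; S2 reads c0=3 → after 1×micro: 3 ⇒ (c0=0, c1=-13/2, c2=3)
[Jacobi] macro 2: S0 reads c0=0 → after 1×micro: 3; S1 reads c1=-13/2 → after 2×micro: -169/8; S2 reads c0=0 → after 1×micro: -1 ⇒ (c0=3, c1=-169/8, c2=-1)
[Jacobi] macro 3: S0 reads c0=3 → after 1×micro: 0; S1 reads c1=-169/8 → after 2×micro: -2197/32; S2 reads c0=3 → after 1×micro: 3 ⇒ (c0=0, c1=-2197/32, c2=3)
[Jacobi] macro 4: S0 reads c0=0 → after 1×micro: 3; S1 reads c1=-2197/32 → after 2×micro: -28561/128; S2 reads c0=0 → after 1×micro: -1 ⇒ (c0=3, c1=-28561/128, c2=-1)
[Gauss-Seidel] macro 1: S0 reads c0=3 → after 1×micro: 0; S1 reads c1=-2 → after 2×micro: -13/2; S2 reads c0=0 → after 1×micro: -1 ⇒ (c0=0, c1=-13/2, c2=-1)
[Gauss-Seidel] macro 2: S0 reads c0=0 → after 1×micro: 3; S1 reads c1=-13/2 → after 2×micro: -169/8; S2 reads c0=3 → after 1×micro: 3 ⇒ (c0=3, c1=-169/8, c2=3)
[Gauss-Seidel] macro 3: S0 reads c0=3 → after 1×micro: 0; S1 reads c1=-169/8 → after 2×micro: -2197/32; S2 reads c0=0 → after 1×micro: -1 ⇒ (c0=0, c1=-2197/32, c2=-1)
[Gauss-Seidel] macro 4: S0 reads c0=0 → after 1×micro: 3; S1 reads c1=-2197/32 → after 2×micro: -28561/128; S2 reads c0=3 → after 1×micro: 3 ⇒ (c0=3, c1=-28561/128, c2=3)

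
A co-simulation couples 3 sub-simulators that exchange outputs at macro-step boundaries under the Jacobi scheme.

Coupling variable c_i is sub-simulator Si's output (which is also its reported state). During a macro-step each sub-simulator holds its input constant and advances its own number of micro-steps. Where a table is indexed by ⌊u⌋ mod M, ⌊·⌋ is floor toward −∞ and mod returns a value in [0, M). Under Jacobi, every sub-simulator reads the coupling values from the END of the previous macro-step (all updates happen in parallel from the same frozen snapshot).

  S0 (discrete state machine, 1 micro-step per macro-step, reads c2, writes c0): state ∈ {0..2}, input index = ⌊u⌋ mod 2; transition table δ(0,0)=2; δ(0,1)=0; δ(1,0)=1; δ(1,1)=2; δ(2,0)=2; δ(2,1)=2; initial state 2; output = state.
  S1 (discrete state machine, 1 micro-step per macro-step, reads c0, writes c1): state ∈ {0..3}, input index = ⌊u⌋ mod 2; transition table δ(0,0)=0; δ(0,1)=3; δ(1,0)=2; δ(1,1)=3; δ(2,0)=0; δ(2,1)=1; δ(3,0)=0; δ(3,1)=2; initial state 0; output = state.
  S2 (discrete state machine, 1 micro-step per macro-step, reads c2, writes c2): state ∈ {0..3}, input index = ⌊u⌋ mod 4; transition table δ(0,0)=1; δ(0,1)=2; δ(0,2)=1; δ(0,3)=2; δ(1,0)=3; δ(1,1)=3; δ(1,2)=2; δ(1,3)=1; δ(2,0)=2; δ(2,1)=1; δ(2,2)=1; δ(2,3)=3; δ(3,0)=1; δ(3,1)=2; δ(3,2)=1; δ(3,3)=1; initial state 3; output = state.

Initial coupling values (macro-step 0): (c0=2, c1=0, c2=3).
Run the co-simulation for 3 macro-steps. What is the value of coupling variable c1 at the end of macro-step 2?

macro 1: S0 reads c2=3 → after 1×micro: 2; S1 reads c0=2 → after 1×micro: 0; S2 reads c2=3 → after 1×micro: 1 ⇒ (c0=2, c1=0, c2=1)
macro 2: S0 reads c2=1 → after 1×micro: 2; S1 reads c0=2 → after 1×micro: 0; S2 reads c2=1 → after 1×micro: 3 ⇒ (c0=2, c1=0, c2=3)
macro 3: S0 reads c2=3 → after 1×micro: 2; S1 reads c0=2 → after 1×micro: 0; S2 reads c2=3 → after 1×micro: 1 ⇒ (c0=2, c1=0, c2=1)

c1 at macro-step 2 = 0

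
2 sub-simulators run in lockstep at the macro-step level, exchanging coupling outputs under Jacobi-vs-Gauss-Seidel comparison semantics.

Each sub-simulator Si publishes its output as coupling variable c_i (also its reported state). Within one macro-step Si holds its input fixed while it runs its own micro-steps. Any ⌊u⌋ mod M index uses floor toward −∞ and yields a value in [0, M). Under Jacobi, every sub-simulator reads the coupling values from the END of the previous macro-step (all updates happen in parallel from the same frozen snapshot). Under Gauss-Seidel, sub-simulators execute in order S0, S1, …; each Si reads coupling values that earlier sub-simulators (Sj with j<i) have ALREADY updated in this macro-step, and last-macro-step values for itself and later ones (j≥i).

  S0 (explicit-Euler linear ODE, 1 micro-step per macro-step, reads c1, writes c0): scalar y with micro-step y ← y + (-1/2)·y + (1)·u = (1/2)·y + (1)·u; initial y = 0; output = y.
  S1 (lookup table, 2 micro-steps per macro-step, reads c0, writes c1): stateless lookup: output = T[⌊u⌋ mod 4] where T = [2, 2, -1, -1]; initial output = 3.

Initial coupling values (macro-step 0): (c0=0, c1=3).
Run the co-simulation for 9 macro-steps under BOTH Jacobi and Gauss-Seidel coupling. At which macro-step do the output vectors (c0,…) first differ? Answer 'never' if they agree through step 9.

[Jacobi] macro 1: S0 reads c1=3 → after 1×micro: 3; S1 reads c0=0 → after 2×micro: 2 ⇒ (c0=3, c1=2)
[Jacobi] macro 2: S0 reads c1=2 → after 1×micro: 7/2; S1 reads c0=3 → after 2×micro: -1 ⇒ (c0=7/2, c1=-1)
[Jacobi] macro 3: S0 reads c1=-1 → after 1×micro: 3/4; S1 reads c0=7/2 → after 2×micro: -1 ⇒ (c0=3/4, c1=-1)
[Jacobi] macro 4: S0 reads c1=-1 → after 1×micro: -5/8; S1 reads c0=3/4 → after 2×micro: 2 ⇒ (c0=-5/8, c1=2)
[Jacobi] macro 5: S0 reads c1=2 → after 1×micro: 27/16; S1 reads c0=-5/8 → after 2×micro: -1 ⇒ (c0=27/16, c1=-1)
[Jacobi] macro 6: S0 reads c1=-1 → after 1×micro: -5/32; S1 reads c0=27/16 → after 2×micro: 2 ⇒ (c0=-5/32, c1=2)
[Jacobi] macro 7: S0 reads c1=2 → after 1×micro: 123/64; S1 reads c0=-5/32 → after 2×micro: -1 ⇒ (c0=123/64, c1=-1)
[Jacobi] macro 8: S0 reads c1=-1 → after 1×micro: -5/128; S1 reads c0=123/64 → after 2×micro: 2 ⇒ (c0=-5/128, c1=2)
[Jacobi] macro 9: S0 reads c1=2 → after 1×micro: 507/256; S1 reads c0=-5/128 → after 2×micro: -1 ⇒ (c0=507/256, c1=-1)
[Gauss-Seidel] macro 1: S0 reads c1=3 → after 1×micro: 3; S1 reads c0=3 → after 2×micro: -1 ⇒ (c0=3, c1=-1)
[Gauss-Seidel] macro 2: S0 reads c1=-1 → after 1×micro: 1/2; S1 reads c0=1/2 → after 2×micro: 2 ⇒ (c0=1/2, c1=2)
[Gauss-Seidel] macro 3: S0 reads c1=2 → after 1×micro: 9/4; S1 reads c0=9/4 → after 2×micro: -1 ⇒ (c0=9/4, c1=-1)
[Gauss-Seidel] macro 4: S0 reads c1=-1 → after 1×micro: 1/8; S1 reads c0=1/8 → after 2×micro: 2 ⇒ (c0=1/8, c1=2)
[Gauss-Seidel] macro 5: S0 reads c1=2 → after 1×micro: 33/16; S1 reads c0=33/16 → after 2×micro: -1 ⇒ (c0=33/16, c1=-1)
[Gauss-Seidel] macro 6: S0 reads c1=-1 → after 1×micro: 1/32; S1 reads c0=1/32 → after 2×micro: 2 ⇒ (c0=1/32, c1=2)
[Gauss-Seidel] macro 7: S0 reads c1=2 → after 1×micro: 129/64; S1 reads c0=129/64 → after 2×micro: -1 ⇒ (c0=129/64, c1=-1)
[Gauss-Seidel] macro 8: S0 reads c1=-1 → after 1×micro: 1/128; S1 reads c0=1/128 → after 2×micro: 2 ⇒ (c0=1/128, c1=2)
[Gauss-Seidel] macro 9: S0 reads c1=2 → after 1×micro: 513/256; S1 reads c0=513/256 → after 2×micro: -1 ⇒ (c0=513/256, c1=-1)

first divergence at macro-step: 1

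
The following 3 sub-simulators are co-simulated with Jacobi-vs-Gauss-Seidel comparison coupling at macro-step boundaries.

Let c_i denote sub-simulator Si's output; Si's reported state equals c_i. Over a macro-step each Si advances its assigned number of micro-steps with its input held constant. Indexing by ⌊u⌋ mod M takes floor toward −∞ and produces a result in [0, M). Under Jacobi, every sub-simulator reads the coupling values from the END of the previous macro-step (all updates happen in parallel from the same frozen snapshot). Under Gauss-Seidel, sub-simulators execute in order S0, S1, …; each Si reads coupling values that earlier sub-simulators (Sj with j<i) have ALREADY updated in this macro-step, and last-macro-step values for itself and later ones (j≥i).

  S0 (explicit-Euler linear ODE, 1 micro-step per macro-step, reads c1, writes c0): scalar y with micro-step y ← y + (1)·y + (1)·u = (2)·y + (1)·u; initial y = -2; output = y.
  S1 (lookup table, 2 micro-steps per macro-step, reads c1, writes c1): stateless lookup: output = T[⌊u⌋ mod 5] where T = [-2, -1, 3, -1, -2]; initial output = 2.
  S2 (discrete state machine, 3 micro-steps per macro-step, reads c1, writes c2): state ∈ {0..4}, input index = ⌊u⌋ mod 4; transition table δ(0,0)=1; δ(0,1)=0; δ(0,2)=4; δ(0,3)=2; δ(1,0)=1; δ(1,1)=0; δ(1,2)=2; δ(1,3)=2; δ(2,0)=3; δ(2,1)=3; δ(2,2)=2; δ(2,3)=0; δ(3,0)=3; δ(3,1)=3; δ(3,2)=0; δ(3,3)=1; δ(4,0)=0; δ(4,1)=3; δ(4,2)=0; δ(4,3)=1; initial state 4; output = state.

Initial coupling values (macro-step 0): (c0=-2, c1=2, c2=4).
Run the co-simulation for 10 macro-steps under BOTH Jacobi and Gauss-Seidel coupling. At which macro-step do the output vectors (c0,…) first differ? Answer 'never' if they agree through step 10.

first divergence at macro-step: 3

[Jacobi] macro 1: S0 reads c1=2 → after 1×micro: -2; S1 reads c1=2 → after 2×micro: 3; S2 reads c1=2 → after 3×micro: 0 ⇒ (c0=-2, c1=3, c2=0)
[Jacobi] macro 2: S0 reads c1=3 → after 1×micro: -1; S1 reads c1=3 → after 2×micro: -1; S2 reads c1=3 → after 3×micro: 2 ⇒ (c0=-1, c1=-1, c2=2)
[Jacobi] macro 3: S0 reads c1=-1 → after 1×micro: -3; S1 reads c1=-1 → after 2×micro: -2; S2 reads c1=-1 → after 3×micro: 0 ⇒ (c0=-3, c1=-2, c2=0)
[Jacobi] macro 4: S0 reads c1=-2 → after 1×micro: -8; S1 reads c1=-2 → after 2×micro: -1; S2 reads c1=-2 → after 3×micro: 4 ⇒ (c0=-8, c1=-1, c2=4)
[Jacobi] macro 5: S0 reads c1=-1 → after 1×micro: -17; S1 reads c1=-1 → after 2×micro: -2; S2 reads c1=-1 → after 3×micro: 0 ⇒ (c0=-17, c1=-2, c2=0)
[Jacobi] macro 6: S0 reads c1=-2 → after 1×micro: -36; S1 reads c1=-2 → after 2×micro: -1; S2 reads c1=-2 → after 3×micro: 4 ⇒ (c0=-36, c1=-1, c2=4)
[Jacobi] macro 7: S0 reads c1=-1 → after 1×micro: -73; S1 reads c1=-1 → after 2×micro: -2; S2 reads c1=-1 → after 3×micro: 0 ⇒ (c0=-73, c1=-2, c2=0)
[Jacobi] macro 8: S0 reads c1=-2 → after 1×micro: -148; S1 reads c1=-2 → after 2×micro: -1; S2 reads c1=-2 → after 3×micro: 4 ⇒ (c0=-148, c1=-1, c2=4)
[Jacobi] macro 9: S0 reads c1=-1 → after 1×micro: -297; S1 reads c1=-1 → after 2×micro: -2; S2 reads c1=-1 → after 3×micro: 0 ⇒ (c0=-297, c1=-2, c2=0)
[Jacobi] macro 10: S0 reads c1=-2 → after 1×micro: -596; S1 reads c1=-2 → after 2×micro: -1; S2 reads c1=-2 → after 3×micro: 4 ⇒ (c0=-596, c1=-1, c2=4)
[Gauss-Seidel] macro 1: S0 reads c1=2 → after 1×micro: -2; S1 reads c1=2 → after 2×micro: 3; S2 reads c1=3 → after 3×micro: 0 ⇒ (c0=-2, c1=3, c2=0)
[Gauss-Seidel] macro 2: S0 reads c1=3 → after 1×micro: -1; S1 reads c1=3 → after 2×micro: -1; S2 reads c1=-1 → after 3×micro: 2 ⇒ (c0=-1, c1=-1, c2=2)
[Gauss-Seidel] macro 3: S0 reads c1=-1 → after 1×micro: -3; S1 reads c1=-1 → after 2×micro: -2; S2 reads c1=-2 → after 3×micro: 2 ⇒ (c0=-3, c1=-2, c2=2)
[Gauss-Seidel] macro 4: S0 reads c1=-2 → after 1×micro: -8; S1 reads c1=-2 → after 2×micro: -1; S2 reads c1=-1 → after 3×micro: 0 ⇒ (c0=-8, c1=-1, c2=0)
[Gauss-Seidel] macro 5: S0 reads c1=-1 → after 1×micro: -17; S1 reads c1=-1 → after 2×micro: -2; S2 reads c1=-2 → after 3×micro: 4 ⇒ (c0=-17, c1=-2, c2=4)
[Gauss-Seidel] macro 6: S0 reads c1=-2 → after 1×micro: -36; S1 reads c1=-2 → after 2×micro: -1; S2 reads c1=-1 → after 3×micro: 0 ⇒ (c0=-36, c1=-1, c2=0)
[Gauss-Seidel] macro 7: S0 reads c1=-1 → after 1×micro: -73; S1 reads c1=-1 → after 2×micro: -2; S2 reads c1=-2 → after 3×micro: 4 ⇒ (c0=-73, c1=-2, c2=4)
[Gauss-Seidel] macro 8: S0 reads c1=-2 → after 1×micro: -148; S1 reads c1=-2 → after 2×micro: -1; S2 reads c1=-1 → after 3×micro: 0 ⇒ (c0=-148, c1=-1, c2=0)
[Gauss-Seidel] macro 9: S0 reads c1=-1 → after 1×micro: -297; S1 reads c1=-1 → after 2×micro: -2; S2 reads c1=-2 → after 3×micro: 4 ⇒ (c0=-297, c1=-2, c2=4)
[Gauss-Seidel] macro 10: S0 reads c1=-2 → after 1×micro: -596; S1 reads c1=-2 → after 2×micro: -1; S2 reads c1=-1 → after 3×micro: 0 ⇒ (c0=-596, c1=-1, c2=0)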